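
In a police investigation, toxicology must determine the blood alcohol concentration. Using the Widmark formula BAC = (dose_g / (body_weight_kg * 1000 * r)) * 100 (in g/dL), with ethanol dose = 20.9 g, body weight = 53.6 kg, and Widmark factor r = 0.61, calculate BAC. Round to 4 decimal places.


Applying the Widmark formula:
BAC = (dose_g / (body_wt * 1000 * r)) * 100
Denominator = 53.6 * 1000 * 0.61 = 32696
BAC = (20.9 / 32696) * 100
BAC = 0.0639 g/dL

0.0639


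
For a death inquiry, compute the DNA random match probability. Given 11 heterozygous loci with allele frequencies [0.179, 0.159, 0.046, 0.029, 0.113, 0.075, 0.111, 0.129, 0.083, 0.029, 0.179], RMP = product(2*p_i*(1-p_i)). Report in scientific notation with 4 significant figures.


Computing RMP for 11 loci:
Locus 1: 2 * 0.179 * 0.821 = 0.293918
Locus 2: 2 * 0.159 * 0.841 = 0.267438
Locus 3: 2 * 0.046 * 0.954 = 0.087768
Locus 4: 2 * 0.029 * 0.971 = 0.056318
Locus 5: 2 * 0.113 * 0.887 = 0.200462
Locus 6: 2 * 0.075 * 0.925 = 0.13875
Locus 7: 2 * 0.111 * 0.889 = 0.197358
Locus 8: 2 * 0.129 * 0.871 = 0.224718
Locus 9: 2 * 0.083 * 0.917 = 0.152222
Locus 10: 2 * 0.029 * 0.971 = 0.056318
Locus 11: 2 * 0.179 * 0.821 = 0.293918
RMP = 1.208e-09

1.208e-09


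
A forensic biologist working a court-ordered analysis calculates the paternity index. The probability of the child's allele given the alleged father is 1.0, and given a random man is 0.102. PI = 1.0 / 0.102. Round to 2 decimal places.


Paternity Index calculation:
PI = P(allele|father) / P(allele|random)
PI = 1.0 / 0.102
PI = 9.80

9.80


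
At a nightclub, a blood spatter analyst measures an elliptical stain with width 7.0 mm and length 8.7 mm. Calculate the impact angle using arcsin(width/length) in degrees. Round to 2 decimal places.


Blood spatter impact angle calculation:
width / length = 7.0 / 8.7 = 0.804598
angle = arcsin(0.804598)
angle = 53.57 degrees

53.57


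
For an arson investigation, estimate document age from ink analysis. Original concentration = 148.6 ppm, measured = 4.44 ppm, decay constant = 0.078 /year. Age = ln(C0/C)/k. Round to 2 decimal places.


Document age estimation:
C0/C = 148.6 / 4.44 = 33.468468
ln(C0/C) = 3.510604
t = 3.510604 / 0.078 = 45.01 years

45.01


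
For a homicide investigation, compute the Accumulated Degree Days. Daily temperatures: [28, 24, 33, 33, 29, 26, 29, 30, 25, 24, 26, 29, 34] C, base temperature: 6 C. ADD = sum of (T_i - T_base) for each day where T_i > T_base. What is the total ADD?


Computing ADD day by day:
Day 1: max(0, 28 - 6) = 22
Day 2: max(0, 24 - 6) = 18
Day 3: max(0, 33 - 6) = 27
Day 4: max(0, 33 - 6) = 27
Day 5: max(0, 29 - 6) = 23
Day 6: max(0, 26 - 6) = 20
Day 7: max(0, 29 - 6) = 23
Day 8: max(0, 30 - 6) = 24
Day 9: max(0, 25 - 6) = 19
Day 10: max(0, 24 - 6) = 18
Day 11: max(0, 26 - 6) = 20
Day 12: max(0, 29 - 6) = 23
Day 13: max(0, 34 - 6) = 28
Total ADD = 292

292


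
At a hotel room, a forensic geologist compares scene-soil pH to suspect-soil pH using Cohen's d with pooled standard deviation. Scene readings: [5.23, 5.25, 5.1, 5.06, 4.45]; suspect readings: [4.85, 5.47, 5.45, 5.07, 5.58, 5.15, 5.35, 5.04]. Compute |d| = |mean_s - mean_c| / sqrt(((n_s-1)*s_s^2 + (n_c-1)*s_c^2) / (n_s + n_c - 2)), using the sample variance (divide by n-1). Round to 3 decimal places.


Pooled-variance Cohen's d for soil pH comparison:
Scene mean = 25.09 / 5 = 5.018
Suspect mean = 41.96 / 8 = 5.245
Scene sample variance s_s^2 = 0.10747
Suspect sample variance s_c^2 = 0.0648
Pooled variance = ((n_s-1)*s_s^2 + (n_c-1)*s_c^2) / (n_s + n_c - 2) = 0.080316
Pooled SD = sqrt(0.080316) = 0.283401
Mean difference = -0.227
|d| = |-0.227| / 0.283401 = 0.801

0.801


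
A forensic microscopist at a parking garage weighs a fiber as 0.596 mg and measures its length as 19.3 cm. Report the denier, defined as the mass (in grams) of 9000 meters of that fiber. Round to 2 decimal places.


Denier calculation:
Mass in grams = 0.596 mg / 1000 = 0.000596 g
Length in meters = 19.3 cm / 100 = 0.193 m
Linear density = mass / length = 0.000596 / 0.193 = 0.00308808 g/m
Denier = (g/m) * 9000 = 0.00308808 * 9000 = 27.79

27.79


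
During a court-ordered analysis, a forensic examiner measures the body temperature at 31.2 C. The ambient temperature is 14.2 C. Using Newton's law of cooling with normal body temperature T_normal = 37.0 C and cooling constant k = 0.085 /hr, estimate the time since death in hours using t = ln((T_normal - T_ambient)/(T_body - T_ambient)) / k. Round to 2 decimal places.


Using Newton's law of cooling:
t = ln((T_normal - T_ambient) / (T_body - T_ambient)) / k
T_normal - T_ambient = 22.8
T_body - T_ambient = 17.0
Ratio = 1.341176
ln(ratio) = 0.293547
t = 0.293547 / 0.085 = 3.45 hours

3.45


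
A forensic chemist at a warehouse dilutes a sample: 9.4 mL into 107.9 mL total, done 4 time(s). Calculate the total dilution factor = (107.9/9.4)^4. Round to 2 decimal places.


Dilution factor calculation:
Single dilution = V_total / V_sample = 107.9 / 9.4 ≈ 11.478723
Number of dilutions = 4
Total DF = (107.9 / 9.4)^4 (full precision, rounded at the end) = 17360.99

17360.99


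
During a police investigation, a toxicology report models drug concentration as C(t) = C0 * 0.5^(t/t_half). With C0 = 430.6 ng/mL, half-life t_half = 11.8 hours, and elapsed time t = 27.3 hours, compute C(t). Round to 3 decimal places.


Drug concentration decay:
Number of half-lives = t / t_half = 27.3 / 11.8 = 2.313559
Decay factor = 0.5^2.313559 = 0.20116357
C(t) = 430.6 * 0.20116357 = 86.621 ng/mL

86.621


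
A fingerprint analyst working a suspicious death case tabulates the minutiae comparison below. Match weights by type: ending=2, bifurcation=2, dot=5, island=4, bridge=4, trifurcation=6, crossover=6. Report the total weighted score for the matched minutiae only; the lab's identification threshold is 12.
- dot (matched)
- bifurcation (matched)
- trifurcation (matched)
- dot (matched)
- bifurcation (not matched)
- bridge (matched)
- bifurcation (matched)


Weighted minutiae match score:
  dot: matched, +5 (running total 5)
  bifurcation: matched, +2 (running total 7)
  trifurcation: matched, +6 (running total 13)
  dot: matched, +5 (running total 18)
  bifurcation: not matched, +0
  bridge: matched, +4 (running total 22)
  bifurcation: matched, +2 (running total 24)
Total score = 24
Threshold = 12; verdict = identification

24


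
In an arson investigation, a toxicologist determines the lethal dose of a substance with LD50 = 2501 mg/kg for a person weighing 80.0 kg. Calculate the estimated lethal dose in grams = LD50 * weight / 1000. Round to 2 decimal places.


Lethal dose calculation:
Lethal dose = LD50 * body_weight / 1000
= 2501 * 80.0 / 1000
= 200080 / 1000
= 200.08 g

200.08


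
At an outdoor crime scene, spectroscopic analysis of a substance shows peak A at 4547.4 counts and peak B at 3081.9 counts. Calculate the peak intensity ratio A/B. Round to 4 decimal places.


Spectral peak ratio:
Peak A = 4547.4 counts
Peak B = 3081.9 counts
Ratio = 4547.4 / 3081.9 = 1.4755

1.4755


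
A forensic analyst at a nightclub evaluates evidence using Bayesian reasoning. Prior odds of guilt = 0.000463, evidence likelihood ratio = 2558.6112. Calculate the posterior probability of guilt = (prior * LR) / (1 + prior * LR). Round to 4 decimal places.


Bayesian evidence evaluation:
Posterior odds = prior_odds * LR = 0.000463 * 2558.6112 = 1.184637
Posterior probability = posterior_odds / (1 + posterior_odds)
= 1.184637 / (1 + 1.184637)
= 1.184637 / 2.184637
= 0.5423

0.5423


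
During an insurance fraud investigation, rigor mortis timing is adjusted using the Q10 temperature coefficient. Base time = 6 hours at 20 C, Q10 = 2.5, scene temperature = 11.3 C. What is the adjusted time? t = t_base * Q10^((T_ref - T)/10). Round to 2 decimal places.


Rigor mortis time adjustment:
Exponent = (T_ref - T_actual) / 10 = (20 - 11.3) / 10 = 0.87
Q10 factor = 2.5^0.87 = 2.21926
t_adjusted = 6 * 2.21926 = 13.32 hours

13.32


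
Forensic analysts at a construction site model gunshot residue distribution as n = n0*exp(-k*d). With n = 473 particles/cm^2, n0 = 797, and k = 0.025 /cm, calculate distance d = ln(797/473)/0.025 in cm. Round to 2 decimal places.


GSR distance calculation:
n0/n = 797 / 473 = 1.684989
ln(n0/n) = 0.521759
d = 0.521759 / 0.025 = 20.87 cm

20.87


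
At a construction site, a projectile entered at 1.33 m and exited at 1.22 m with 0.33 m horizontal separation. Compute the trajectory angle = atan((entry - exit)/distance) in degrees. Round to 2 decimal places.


Bullet trajectory angle:
Height difference = 1.33 - 1.22 = 0.11 m
angle = atan(0.11 / 0.33)
angle = atan(0.333333)
angle = 18.43 degrees

18.43


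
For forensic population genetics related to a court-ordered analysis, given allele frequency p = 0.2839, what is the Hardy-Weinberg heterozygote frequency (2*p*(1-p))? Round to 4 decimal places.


Hardy-Weinberg heterozygote frequency:
q = 1 - p = 1 - 0.2839 = 0.7161
2pq = 2 * 0.2839 * 0.7161 = 0.4066

0.4066


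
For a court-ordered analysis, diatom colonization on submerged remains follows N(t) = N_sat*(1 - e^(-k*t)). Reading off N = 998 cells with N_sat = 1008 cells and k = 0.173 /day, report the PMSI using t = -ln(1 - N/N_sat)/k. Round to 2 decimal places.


PMSI from diatom colonization curve:
N / N_sat = 998 / 1008 = 0.990079
1 - N/N_sat = 0.009921
ln(1 - N/N_sat) = -4.613102
t = -ln(1 - N/N_sat) / k = -(-4.613102) / 0.173 = 26.67 days

26.67


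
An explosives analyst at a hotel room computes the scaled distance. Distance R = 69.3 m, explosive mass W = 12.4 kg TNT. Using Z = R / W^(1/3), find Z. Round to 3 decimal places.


Scaled distance calculation:
W^(1/3) = 12.4^(1/3) = 2.314589
Z = R / W^(1/3) = 69.3 / 2.314589
Z = 29.941 m/kg^(1/3)

29.941


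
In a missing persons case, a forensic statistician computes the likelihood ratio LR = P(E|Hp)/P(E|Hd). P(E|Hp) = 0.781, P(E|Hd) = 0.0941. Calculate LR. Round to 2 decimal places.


Likelihood ratio calculation:
LR = P(E|Hp) / P(E|Hd)
LR = 0.781 / 0.0941
LR = 8.30

8.30


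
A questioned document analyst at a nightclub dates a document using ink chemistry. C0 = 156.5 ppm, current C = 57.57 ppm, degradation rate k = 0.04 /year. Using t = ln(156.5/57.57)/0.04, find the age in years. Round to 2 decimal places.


Document age estimation:
C0/C = 156.5 / 57.57 = 2.71843
ln(C0/C) = 1.000055
t = 1.000055 / 0.04 = 25.00 years

25.00


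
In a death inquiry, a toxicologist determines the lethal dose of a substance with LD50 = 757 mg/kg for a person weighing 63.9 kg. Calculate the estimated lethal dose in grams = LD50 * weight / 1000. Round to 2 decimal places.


Lethal dose calculation:
Lethal dose = LD50 * body_weight / 1000
= 757 * 63.9 / 1000
= 48372.3 / 1000
= 48.37 g

48.37


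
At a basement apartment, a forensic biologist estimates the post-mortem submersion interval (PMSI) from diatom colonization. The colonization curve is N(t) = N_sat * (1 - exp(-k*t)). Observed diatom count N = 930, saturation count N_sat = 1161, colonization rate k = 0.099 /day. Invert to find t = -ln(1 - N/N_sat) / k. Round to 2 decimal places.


PMSI from diatom colonization curve:
N / N_sat = 930 / 1161 = 0.801034
1 - N/N_sat = 0.198966
ln(1 - N/N_sat) = -1.614621
t = -ln(1 - N/N_sat) / k = -(-1.614621) / 0.099 = 16.31 days

16.31


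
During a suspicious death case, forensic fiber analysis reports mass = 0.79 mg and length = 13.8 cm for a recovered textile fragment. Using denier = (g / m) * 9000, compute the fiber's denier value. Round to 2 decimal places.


Denier calculation:
Mass in grams = 0.79 mg / 1000 = 0.00079 g
Length in meters = 13.8 cm / 100 = 0.138 m
Linear density = mass / length = 0.00079 / 0.138 = 0.00572464 g/m
Denier = (g/m) * 9000 = 0.00572464 * 9000 = 51.52

51.52


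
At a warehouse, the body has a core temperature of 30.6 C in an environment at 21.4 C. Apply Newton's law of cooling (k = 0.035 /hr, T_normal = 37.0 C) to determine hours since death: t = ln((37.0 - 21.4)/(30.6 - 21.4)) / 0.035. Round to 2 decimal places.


Using Newton's law of cooling:
t = ln((T_normal - T_ambient) / (T_body - T_ambient)) / k
T_normal - T_ambient = 15.6
T_body - T_ambient = 9.2
Ratio = 1.695652
ln(ratio) = 0.528067
t = 0.528067 / 0.035 = 15.09 hours

15.09


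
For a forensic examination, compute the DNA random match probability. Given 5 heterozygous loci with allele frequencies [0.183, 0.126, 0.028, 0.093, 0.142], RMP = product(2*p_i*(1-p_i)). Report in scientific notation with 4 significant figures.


Computing RMP for 5 loci:
Locus 1: 2 * 0.183 * 0.817 = 0.299022
Locus 2: 2 * 0.126 * 0.874 = 0.220248
Locus 3: 2 * 0.028 * 0.972 = 0.054432
Locus 4: 2 * 0.093 * 0.907 = 0.168702
Locus 5: 2 * 0.142 * 0.858 = 0.243672
RMP = 1.474e-04

1.474e-04


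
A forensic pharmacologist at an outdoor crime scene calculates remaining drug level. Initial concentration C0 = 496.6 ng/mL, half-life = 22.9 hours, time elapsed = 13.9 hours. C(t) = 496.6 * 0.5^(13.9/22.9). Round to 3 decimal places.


Drug concentration decay:
Number of half-lives = t / t_half = 13.9 / 22.9 = 0.606987
Decay factor = 0.5^0.606987 = 0.65656648
C(t) = 496.6 * 0.65656648 = 326.051 ng/mL

326.051


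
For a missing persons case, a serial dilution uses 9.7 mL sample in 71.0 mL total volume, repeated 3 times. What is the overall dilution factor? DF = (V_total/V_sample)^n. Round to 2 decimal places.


Dilution factor calculation:
Single dilution = V_total / V_sample = 71.0 / 9.7 ≈ 7.319588
Number of dilutions = 3
Total DF = (71.0 / 9.7)^3 (full precision, rounded at the end) = 392.16

392.16


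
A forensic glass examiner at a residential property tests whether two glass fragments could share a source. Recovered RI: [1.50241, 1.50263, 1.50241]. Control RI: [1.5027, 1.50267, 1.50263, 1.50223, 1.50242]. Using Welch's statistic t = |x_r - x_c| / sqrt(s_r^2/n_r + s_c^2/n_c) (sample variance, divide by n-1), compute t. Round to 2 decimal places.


Welch's t-criterion for glass RI comparison:
Recovered mean = sum / n_r = 4.50745 / 3 = 1.5024833
Control mean = sum / n_c = 7.51265 / 5 = 1.50253
Recovered sample variance s_r^2 = 1.61333e-08
Control sample variance s_c^2 = 4.015e-08
Welch SE (unpooled) = sqrt(s_r^2/n_r + s_c^2/n_c) = sqrt(5.37778e-09 + 8.03e-09) = sqrt(1.34078e-08) = 0.000115792
|mean_r - mean_c| = 4.66667e-05
t = 4.66667e-05 / 0.000115792 = 0.40

0.40


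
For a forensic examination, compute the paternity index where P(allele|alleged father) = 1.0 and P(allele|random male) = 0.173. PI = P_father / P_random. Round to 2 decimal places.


Paternity Index calculation:
PI = P(allele|father) / P(allele|random)
PI = 1.0 / 0.173
PI = 5.78

5.78


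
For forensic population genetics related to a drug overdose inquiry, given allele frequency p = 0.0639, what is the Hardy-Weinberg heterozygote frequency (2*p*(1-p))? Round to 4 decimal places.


Hardy-Weinberg heterozygote frequency:
q = 1 - p = 1 - 0.0639 = 0.9361
2pq = 2 * 0.0639 * 0.9361 = 0.1196

0.1196


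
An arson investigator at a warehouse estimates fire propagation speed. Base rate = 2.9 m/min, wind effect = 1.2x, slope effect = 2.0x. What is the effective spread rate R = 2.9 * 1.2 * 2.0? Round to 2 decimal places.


Fire spread rate calculation:
R = R0 * wind_factor * slope_factor
= 2.9 * 1.2 * 2.0
= 3.48 * 2.0
= 6.96 m/min

6.96


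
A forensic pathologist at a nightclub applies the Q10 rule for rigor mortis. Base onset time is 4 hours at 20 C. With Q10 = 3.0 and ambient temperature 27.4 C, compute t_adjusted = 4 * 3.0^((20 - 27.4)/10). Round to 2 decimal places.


Rigor mortis time adjustment:
Exponent = (T_ref - T_actual) / 10 = (20 - 27.4) / 10 = -0.74
Q10 factor = 3.0^-0.74 = 0.44354
t_adjusted = 4 * 0.44354 = 1.77 hours

1.77


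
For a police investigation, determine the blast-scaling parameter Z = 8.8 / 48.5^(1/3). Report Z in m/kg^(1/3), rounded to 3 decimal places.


Scaled distance calculation:
W^(1/3) = 48.5^(1/3) = 3.646817
Z = R / W^(1/3) = 8.8 / 3.646817
Z = 2.413 m/kg^(1/3)

2.413


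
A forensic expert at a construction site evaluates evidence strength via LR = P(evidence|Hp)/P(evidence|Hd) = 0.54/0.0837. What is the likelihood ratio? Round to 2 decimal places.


Likelihood ratio calculation:
LR = P(E|Hp) / P(E|Hd)
LR = 0.54 / 0.0837
LR = 6.45

6.45


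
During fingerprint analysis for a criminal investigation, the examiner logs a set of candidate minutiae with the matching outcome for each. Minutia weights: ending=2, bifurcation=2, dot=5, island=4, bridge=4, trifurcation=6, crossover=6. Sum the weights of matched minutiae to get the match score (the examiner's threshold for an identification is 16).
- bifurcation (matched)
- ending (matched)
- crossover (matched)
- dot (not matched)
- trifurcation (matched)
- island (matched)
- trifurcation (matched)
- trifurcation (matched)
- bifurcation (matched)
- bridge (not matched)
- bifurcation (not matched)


Weighted minutiae match score:
  bifurcation: matched, +2 (running total 2)
  ending: matched, +2 (running total 4)
  crossover: matched, +6 (running total 10)
  dot: not matched, +0
  trifurcation: matched, +6 (running total 16)
  island: matched, +4 (running total 20)
  trifurcation: matched, +6 (running total 26)
  trifurcation: matched, +6 (running total 32)
  bifurcation: matched, +2 (running total 34)
  bridge: not matched, +0
  bifurcation: not matched, +0
Total score = 34
Threshold = 16; verdict = identification

34


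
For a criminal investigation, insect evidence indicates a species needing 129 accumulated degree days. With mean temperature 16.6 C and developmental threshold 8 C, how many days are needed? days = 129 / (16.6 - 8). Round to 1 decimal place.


Insect development time:
Effective temperature = avg_temp - T_base = 16.6 - 8 = 8.6 C
Days = ADD / effective_temp = 129 / 8.6 = 15.0 days

15.0


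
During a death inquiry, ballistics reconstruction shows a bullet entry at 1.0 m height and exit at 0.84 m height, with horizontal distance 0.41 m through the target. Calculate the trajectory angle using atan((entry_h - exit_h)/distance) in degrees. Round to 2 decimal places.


Bullet trajectory angle:
Height difference = 1.0 - 0.84 = 0.16 m
angle = atan(0.16 / 0.41)
angle = atan(0.390244)
angle = 21.32 degrees

21.32


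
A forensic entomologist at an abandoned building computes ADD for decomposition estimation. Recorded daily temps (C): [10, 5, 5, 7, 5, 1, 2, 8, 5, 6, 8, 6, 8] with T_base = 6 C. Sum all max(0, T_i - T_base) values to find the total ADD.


Computing ADD day by day:
Day 1: max(0, 10 - 6) = 4
Day 2: max(0, 5 - 6) = 0
Day 3: max(0, 5 - 6) = 0
Day 4: max(0, 7 - 6) = 1
Day 5: max(0, 5 - 6) = 0
Day 6: max(0, 1 - 6) = 0
Day 7: max(0, 2 - 6) = 0
Day 8: max(0, 8 - 6) = 2
Day 9: max(0, 5 - 6) = 0
Day 10: max(0, 6 - 6) = 0
Day 11: max(0, 8 - 6) = 2
Day 12: max(0, 6 - 6) = 0
Day 13: max(0, 8 - 6) = 2
Total ADD = 11

11


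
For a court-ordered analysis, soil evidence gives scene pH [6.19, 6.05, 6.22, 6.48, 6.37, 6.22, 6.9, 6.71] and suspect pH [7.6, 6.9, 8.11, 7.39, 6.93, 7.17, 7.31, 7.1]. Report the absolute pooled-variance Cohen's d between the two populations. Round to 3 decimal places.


Pooled-variance Cohen's d for soil pH comparison:
Scene mean = 51.14 / 8 = 6.3925
Suspect mean = 58.51 / 8 = 7.31375
Scene sample variance s_s^2 = 0.083479
Suspect sample variance s_c^2 = 0.158084
Pooled variance = ((n_s-1)*s_s^2 + (n_c-1)*s_c^2) / (n_s + n_c - 2) = 0.120781
Pooled SD = sqrt(0.120781) = 0.347536
Mean difference = -0.92125
|d| = |-0.92125| / 0.347536 = 2.651

2.651


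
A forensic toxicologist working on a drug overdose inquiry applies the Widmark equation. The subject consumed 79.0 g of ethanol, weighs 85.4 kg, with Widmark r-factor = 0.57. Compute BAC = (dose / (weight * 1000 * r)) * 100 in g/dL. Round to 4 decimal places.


Applying the Widmark formula:
BAC = (dose_g / (body_wt * 1000 * r)) * 100
Denominator = 85.4 * 1000 * 0.57 = 48678
BAC = (79.0 / 48678) * 100
BAC = 0.1623 g/dL

0.1623


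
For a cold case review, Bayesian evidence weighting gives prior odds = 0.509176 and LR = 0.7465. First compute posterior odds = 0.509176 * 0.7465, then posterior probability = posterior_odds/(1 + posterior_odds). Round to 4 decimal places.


Bayesian evidence evaluation:
Posterior odds = prior_odds * LR = 0.509176 * 0.7465 = 0.3800999
Posterior probability = posterior_odds / (1 + posterior_odds)
= 0.3800999 / (1 + 0.3800999)
= 0.3800999 / 1.3800999
= 0.2754

0.2754


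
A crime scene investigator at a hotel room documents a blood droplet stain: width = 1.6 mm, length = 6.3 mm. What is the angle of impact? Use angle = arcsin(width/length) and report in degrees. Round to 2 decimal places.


Blood spatter impact angle calculation:
width / length = 1.6 / 6.3 = 0.253968
angle = arcsin(0.253968)
angle = 14.71 degrees

14.71


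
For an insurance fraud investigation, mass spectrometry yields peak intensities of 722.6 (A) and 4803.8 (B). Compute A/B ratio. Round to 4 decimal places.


Spectral peak ratio:
Peak A = 722.6 counts
Peak B = 4803.8 counts
Ratio = 722.6 / 4803.8 = 0.1504

0.1504


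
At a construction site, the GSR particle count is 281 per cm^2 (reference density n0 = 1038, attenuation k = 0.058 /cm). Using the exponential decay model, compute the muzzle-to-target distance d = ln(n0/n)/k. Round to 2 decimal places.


GSR distance calculation:
n0/n = 1038 / 281 = 3.69395
ln(n0/n) = 1.306696
d = 1.306696 / 0.058 = 22.53 cm

22.53


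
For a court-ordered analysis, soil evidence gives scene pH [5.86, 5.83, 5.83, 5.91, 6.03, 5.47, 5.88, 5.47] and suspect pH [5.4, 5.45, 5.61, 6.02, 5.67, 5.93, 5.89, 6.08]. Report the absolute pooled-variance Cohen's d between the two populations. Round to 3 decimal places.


Pooled-variance Cohen's d for soil pH comparison:
Scene mean = 46.28 / 8 = 5.785
Suspect mean = 46.05 / 8 = 5.75625
Scene sample variance s_s^2 = 0.041829
Suspect sample variance s_c^2 = 0.067427
Pooled variance = ((n_s-1)*s_s^2 + (n_c-1)*s_c^2) / (n_s + n_c - 2) = 0.054628
Pooled SD = sqrt(0.054628) = 0.233726
Mean difference = 0.02875
|d| = |0.02875| / 0.233726 = 0.123

0.123


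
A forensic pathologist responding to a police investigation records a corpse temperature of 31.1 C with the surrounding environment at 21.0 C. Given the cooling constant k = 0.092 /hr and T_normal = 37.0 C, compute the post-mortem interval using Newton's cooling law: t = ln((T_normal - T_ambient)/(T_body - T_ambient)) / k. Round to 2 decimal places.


Using Newton's law of cooling:
t = ln((T_normal - T_ambient) / (T_body - T_ambient)) / k
T_normal - T_ambient = 16.0
T_body - T_ambient = 10.1
Ratio = 1.584158
ln(ratio) = 0.460053
t = 0.460053 / 0.092 = 5.00 hours

5.00


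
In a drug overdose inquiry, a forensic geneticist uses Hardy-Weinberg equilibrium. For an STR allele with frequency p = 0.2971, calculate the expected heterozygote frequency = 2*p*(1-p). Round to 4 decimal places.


Hardy-Weinberg heterozygote frequency:
q = 1 - p = 1 - 0.2971 = 0.7029
2pq = 2 * 0.2971 * 0.7029 = 0.4177

0.4177


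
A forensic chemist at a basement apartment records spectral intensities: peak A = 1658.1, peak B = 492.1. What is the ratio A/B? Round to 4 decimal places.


Spectral peak ratio:
Peak A = 1658.1 counts
Peak B = 492.1 counts
Ratio = 1658.1 / 492.1 = 3.3694

3.3694


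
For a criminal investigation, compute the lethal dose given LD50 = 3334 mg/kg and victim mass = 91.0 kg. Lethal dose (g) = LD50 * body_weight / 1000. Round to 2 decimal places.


Lethal dose calculation:
Lethal dose = LD50 * body_weight / 1000
= 3334 * 91.0 / 1000
= 303394 / 1000
= 303.39 g

303.39


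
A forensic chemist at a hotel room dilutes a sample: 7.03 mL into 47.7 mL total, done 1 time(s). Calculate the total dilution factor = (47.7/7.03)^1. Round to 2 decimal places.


Dilution factor calculation:
Single dilution = V_total / V_sample = 47.7 / 7.03 ≈ 6.785206
Number of dilutions = 1
Total DF = (47.7 / 7.03)^1 (full precision, rounded at the end) = 6.79

6.79


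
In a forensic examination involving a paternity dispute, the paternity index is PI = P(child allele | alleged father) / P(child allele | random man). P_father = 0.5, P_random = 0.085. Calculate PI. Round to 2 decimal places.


Paternity Index calculation:
PI = P(allele|father) / P(allele|random)
PI = 0.5 / 0.085
PI = 5.88

5.88


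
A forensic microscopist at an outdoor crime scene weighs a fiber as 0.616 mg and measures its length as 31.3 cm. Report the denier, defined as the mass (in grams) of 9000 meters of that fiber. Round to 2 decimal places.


Denier calculation:
Mass in grams = 0.616 mg / 1000 = 0.000616 g
Length in meters = 31.3 cm / 100 = 0.313 m
Linear density = mass / length = 0.000616 / 0.313 = 0.00196805 g/m
Denier = (g/m) * 9000 = 0.00196805 * 9000 = 17.71

17.71


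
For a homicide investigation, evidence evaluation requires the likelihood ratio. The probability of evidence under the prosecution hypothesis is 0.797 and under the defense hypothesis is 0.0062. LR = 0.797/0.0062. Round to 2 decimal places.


Likelihood ratio calculation:
LR = P(E|Hp) / P(E|Hd)
LR = 0.797 / 0.0062
LR = 128.55

128.55


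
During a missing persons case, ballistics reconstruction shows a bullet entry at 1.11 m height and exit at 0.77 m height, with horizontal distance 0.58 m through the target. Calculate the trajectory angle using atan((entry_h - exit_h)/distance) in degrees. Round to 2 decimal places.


Bullet trajectory angle:
Height difference = 1.11 - 0.77 = 0.34 m
angle = atan(0.34 / 0.58)
angle = atan(0.586207)
angle = 30.38 degrees

30.38


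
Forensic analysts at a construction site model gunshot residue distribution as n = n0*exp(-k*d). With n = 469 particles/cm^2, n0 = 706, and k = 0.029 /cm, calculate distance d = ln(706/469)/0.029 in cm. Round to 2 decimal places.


GSR distance calculation:
n0/n = 706 / 469 = 1.50533
ln(n0/n) = 0.409012
d = 0.409012 / 0.029 = 14.10 cm

14.10


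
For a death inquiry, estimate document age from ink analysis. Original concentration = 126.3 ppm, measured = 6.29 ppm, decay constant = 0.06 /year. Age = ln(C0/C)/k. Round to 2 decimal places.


Document age estimation:
C0/C = 126.3 / 6.29 = 20.079491
ln(C0/C) = 2.999699
t = 2.999699 / 0.06 = 49.99 years

49.99


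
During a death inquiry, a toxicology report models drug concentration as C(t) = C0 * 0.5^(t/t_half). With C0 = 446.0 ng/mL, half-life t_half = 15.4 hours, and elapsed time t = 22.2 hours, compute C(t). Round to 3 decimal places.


Drug concentration decay:
Number of half-lives = t / t_half = 22.2 / 15.4 = 1.441558
Decay factor = 0.5^1.441558 = 0.36816949
C(t) = 446.0 * 0.36816949 = 164.204 ng/mL

164.204


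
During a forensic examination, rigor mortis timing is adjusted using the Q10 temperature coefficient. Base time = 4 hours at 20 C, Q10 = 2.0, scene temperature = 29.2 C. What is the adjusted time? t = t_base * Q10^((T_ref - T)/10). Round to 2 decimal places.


Rigor mortis time adjustment:
Exponent = (T_ref - T_actual) / 10 = (20 - 29.2) / 10 = -0.92
Q10 factor = 2.0^-0.92 = 0.52851
t_adjusted = 4 * 0.52851 = 2.11 hours

2.11


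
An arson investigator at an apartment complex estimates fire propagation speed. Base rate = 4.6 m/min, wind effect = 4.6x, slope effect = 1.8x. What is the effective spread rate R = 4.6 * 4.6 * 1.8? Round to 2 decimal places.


Fire spread rate calculation:
R = R0 * wind_factor * slope_factor
= 4.6 * 4.6 * 1.8
= 21.16 * 1.8
= 38.09 m/min

38.09


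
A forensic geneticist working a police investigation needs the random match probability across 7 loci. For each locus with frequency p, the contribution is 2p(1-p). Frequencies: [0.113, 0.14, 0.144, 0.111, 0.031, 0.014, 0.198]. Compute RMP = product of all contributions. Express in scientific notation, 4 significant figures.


Computing RMP for 7 loci:
Locus 1: 2 * 0.113 * 0.887 = 0.200462
Locus 2: 2 * 0.14 * 0.86 = 0.2408
Locus 3: 2 * 0.144 * 0.856 = 0.246528
Locus 4: 2 * 0.111 * 0.889 = 0.197358
Locus 5: 2 * 0.031 * 0.969 = 0.060078
Locus 6: 2 * 0.014 * 0.986 = 0.027608
Locus 7: 2 * 0.198 * 0.802 = 0.317592
RMP = 1.237e-06

1.237e-06


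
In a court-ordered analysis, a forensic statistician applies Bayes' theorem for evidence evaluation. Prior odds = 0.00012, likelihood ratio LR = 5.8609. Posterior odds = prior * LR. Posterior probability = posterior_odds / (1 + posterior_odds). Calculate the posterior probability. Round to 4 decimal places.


Bayesian evidence evaluation:
Posterior odds = prior_odds * LR = 0.00012 * 5.8609 = 0.000703308
Posterior probability = posterior_odds / (1 + posterior_odds)
= 0.000703308 / (1 + 0.000703308)
= 0.000703308 / 1.000703308
= 0.0007

0.0007


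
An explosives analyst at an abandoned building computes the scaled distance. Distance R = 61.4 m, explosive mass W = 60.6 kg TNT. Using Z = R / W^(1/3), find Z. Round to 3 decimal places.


Scaled distance calculation:
W^(1/3) = 60.6^(1/3) = 3.927874
Z = R / W^(1/3) = 61.4 / 3.927874
Z = 15.632 m/kg^(1/3)

15.632


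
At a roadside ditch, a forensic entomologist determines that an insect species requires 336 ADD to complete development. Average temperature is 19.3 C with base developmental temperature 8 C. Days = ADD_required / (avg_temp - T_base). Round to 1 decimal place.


Insect development time:
Effective temperature = avg_temp - T_base = 19.3 - 8 = 11.3 C
Days = ADD / effective_temp = 336 / 11.3 = 29.7 days

29.7


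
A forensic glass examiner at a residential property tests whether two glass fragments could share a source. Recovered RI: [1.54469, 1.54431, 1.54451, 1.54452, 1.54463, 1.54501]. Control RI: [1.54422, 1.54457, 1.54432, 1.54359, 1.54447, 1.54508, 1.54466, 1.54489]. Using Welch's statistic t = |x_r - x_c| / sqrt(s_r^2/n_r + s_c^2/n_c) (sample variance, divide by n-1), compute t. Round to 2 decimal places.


Welch's t-criterion for glass RI comparison:
Recovered mean = sum / n_r = 9.26767 / 6 = 1.5446117
Control mean = sum / n_c = 12.3558 / 8 = 1.544475
Recovered sample variance s_r^2 = 5.49767e-08
Control sample variance s_c^2 = 2.07686e-07
Welch SE (unpooled) = sqrt(s_r^2/n_r + s_c^2/n_c) = sqrt(9.16278e-09 + 2.59607e-08) = sqrt(3.51235e-08) = 0.000187413
|mean_r - mean_c| = 0.000136667
t = 0.000136667 / 0.000187413 = 0.73

0.73


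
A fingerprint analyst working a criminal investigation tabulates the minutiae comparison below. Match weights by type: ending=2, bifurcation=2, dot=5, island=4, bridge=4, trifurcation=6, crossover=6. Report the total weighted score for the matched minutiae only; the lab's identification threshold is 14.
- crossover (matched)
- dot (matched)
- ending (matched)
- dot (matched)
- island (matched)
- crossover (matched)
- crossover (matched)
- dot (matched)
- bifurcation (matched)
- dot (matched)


Weighted minutiae match score:
  crossover: matched, +6 (running total 6)
  dot: matched, +5 (running total 11)
  ending: matched, +2 (running total 13)
  dot: matched, +5 (running total 18)
  island: matched, +4 (running total 22)
  crossover: matched, +6 (running total 28)
  crossover: matched, +6 (running total 34)
  dot: matched, +5 (running total 39)
  bifurcation: matched, +2 (running total 41)
  dot: matched, +5 (running total 46)
Total score = 46
Threshold = 14; verdict = identification

46


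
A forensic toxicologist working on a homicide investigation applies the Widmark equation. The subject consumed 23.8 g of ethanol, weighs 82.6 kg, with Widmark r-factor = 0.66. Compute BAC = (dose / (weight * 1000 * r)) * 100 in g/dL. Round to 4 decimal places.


Applying the Widmark formula:
BAC = (dose_g / (body_wt * 1000 * r)) * 100
Denominator = 82.6 * 1000 * 0.66 = 54516
BAC = (23.8 / 54516) * 100
BAC = 0.0437 g/dL

0.0437


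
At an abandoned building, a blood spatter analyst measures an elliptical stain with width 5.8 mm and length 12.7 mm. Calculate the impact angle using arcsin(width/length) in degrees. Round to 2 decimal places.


Blood spatter impact angle calculation:
width / length = 5.8 / 12.7 = 0.456693
angle = arcsin(0.456693)
angle = 27.17 degrees

27.17


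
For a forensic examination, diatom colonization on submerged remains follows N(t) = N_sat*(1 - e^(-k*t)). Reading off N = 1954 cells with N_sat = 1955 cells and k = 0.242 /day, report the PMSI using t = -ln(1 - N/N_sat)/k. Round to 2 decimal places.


PMSI from diatom colonization curve:
N / N_sat = 1954 / 1955 = 0.999488
1 - N/N_sat = 0.000512
ln(1 - N/N_sat) = -7.577186
t = -ln(1 - N/N_sat) / k = -(-7.577186) / 0.242 = 31.31 days

31.31


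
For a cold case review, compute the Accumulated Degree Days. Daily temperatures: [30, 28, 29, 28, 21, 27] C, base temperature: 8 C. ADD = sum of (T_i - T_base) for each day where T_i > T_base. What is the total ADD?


Computing ADD day by day:
Day 1: max(0, 30 - 8) = 22
Day 2: max(0, 28 - 8) = 20
Day 3: max(0, 29 - 8) = 21
Day 4: max(0, 28 - 8) = 20
Day 5: max(0, 21 - 8) = 13
Day 6: max(0, 27 - 8) = 19
Total ADD = 115

115


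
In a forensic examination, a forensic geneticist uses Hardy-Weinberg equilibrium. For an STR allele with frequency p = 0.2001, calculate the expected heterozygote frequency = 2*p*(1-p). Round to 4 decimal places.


Hardy-Weinberg heterozygote frequency:
q = 1 - p = 1 - 0.2001 = 0.7999
2pq = 2 * 0.2001 * 0.7999 = 0.3201

0.3201


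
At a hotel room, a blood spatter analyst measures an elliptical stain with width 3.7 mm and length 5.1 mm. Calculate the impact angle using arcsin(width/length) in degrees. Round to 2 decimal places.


Blood spatter impact angle calculation:
width / length = 3.7 / 5.1 = 0.72549
angle = arcsin(0.72549)
angle = 46.51 degrees

46.51


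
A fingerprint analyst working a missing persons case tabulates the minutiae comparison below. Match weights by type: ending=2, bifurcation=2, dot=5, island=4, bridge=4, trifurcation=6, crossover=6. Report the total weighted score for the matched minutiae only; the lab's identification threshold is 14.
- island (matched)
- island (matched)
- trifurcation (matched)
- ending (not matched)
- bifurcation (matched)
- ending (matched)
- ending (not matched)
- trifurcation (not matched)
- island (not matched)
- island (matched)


Weighted minutiae match score:
  island: matched, +4 (running total 4)
  island: matched, +4 (running total 8)
  trifurcation: matched, +6 (running total 14)
  ending: not matched, +0
  bifurcation: matched, +2 (running total 16)
  ending: matched, +2 (running total 18)
  ending: not matched, +0
  trifurcation: not matched, +0
  island: not matched, +0
  island: matched, +4 (running total 22)
Total score = 22
Threshold = 14; verdict = identification

22


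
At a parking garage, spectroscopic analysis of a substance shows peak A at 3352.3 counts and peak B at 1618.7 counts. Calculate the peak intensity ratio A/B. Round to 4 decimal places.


Spectral peak ratio:
Peak A = 3352.3 counts
Peak B = 1618.7 counts
Ratio = 3352.3 / 1618.7 = 2.0710

2.0710


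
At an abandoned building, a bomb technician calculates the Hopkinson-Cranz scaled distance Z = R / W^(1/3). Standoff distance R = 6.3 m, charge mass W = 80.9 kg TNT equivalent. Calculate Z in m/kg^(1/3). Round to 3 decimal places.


Scaled distance calculation:
W^(1/3) = 80.9^(1/3) = 4.324967
Z = R / W^(1/3) = 6.3 / 4.324967
Z = 1.457 m/kg^(1/3)

1.457


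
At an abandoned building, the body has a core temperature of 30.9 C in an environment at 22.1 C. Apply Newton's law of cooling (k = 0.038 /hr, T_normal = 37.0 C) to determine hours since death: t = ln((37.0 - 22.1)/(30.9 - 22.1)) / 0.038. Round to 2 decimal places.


Using Newton's law of cooling:
t = ln((T_normal - T_ambient) / (T_body - T_ambient)) / k
T_normal - T_ambient = 14.9
T_body - T_ambient = 8.8
Ratio = 1.693182
ln(ratio) = 0.52661
t = 0.52661 / 0.038 = 13.86 hours

13.86


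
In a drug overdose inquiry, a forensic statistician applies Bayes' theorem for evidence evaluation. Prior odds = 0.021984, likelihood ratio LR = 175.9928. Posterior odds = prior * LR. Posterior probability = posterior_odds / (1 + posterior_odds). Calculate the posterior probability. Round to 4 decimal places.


Bayesian evidence evaluation:
Posterior odds = prior_odds * LR = 0.021984 * 175.9928 = 3.869026
Posterior probability = posterior_odds / (1 + posterior_odds)
= 3.869026 / (1 + 3.869026)
= 3.869026 / 4.869026
= 0.7946

0.7946


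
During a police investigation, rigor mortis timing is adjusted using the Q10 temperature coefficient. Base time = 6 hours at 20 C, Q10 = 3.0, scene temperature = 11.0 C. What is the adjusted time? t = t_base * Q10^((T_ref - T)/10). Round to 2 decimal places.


Rigor mortis time adjustment:
Exponent = (T_ref - T_actual) / 10 = (20 - 11.0) / 10 = 0.9
Q10 factor = 3.0^0.9 = 2.68788
t_adjusted = 6 * 2.68788 = 16.13 hours

16.13


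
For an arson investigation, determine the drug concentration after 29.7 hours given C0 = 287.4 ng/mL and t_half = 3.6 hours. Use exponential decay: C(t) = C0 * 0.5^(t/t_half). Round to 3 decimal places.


Drug concentration decay:
Number of half-lives = t / t_half = 29.7 / 3.6 = 8.25
Decay factor = 0.5^8.25 = 0.00328475
C(t) = 287.4 * 0.00328475 = 0.944 ng/mL

0.944


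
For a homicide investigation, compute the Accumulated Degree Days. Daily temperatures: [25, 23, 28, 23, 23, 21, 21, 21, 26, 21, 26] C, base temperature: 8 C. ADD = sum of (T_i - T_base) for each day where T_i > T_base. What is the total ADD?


Computing ADD day by day:
Day 1: max(0, 25 - 8) = 17
Day 2: max(0, 23 - 8) = 15
Day 3: max(0, 28 - 8) = 20
Day 4: max(0, 23 - 8) = 15
Day 5: max(0, 23 - 8) = 15
Day 6: max(0, 21 - 8) = 13
Day 7: max(0, 21 - 8) = 13
Day 8: max(0, 21 - 8) = 13
Day 9: max(0, 26 - 8) = 18
Day 10: max(0, 21 - 8) = 13
Day 11: max(0, 26 - 8) = 18
Total ADD = 170

170


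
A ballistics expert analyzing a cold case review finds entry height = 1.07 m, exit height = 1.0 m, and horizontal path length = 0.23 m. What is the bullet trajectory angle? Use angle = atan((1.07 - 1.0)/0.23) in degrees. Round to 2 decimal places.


Bullet trajectory angle:
Height difference = 1.07 - 1.0 = 0.07 m
angle = atan(0.07 / 0.23)
angle = atan(0.304348)
angle = 16.93 degrees

16.93


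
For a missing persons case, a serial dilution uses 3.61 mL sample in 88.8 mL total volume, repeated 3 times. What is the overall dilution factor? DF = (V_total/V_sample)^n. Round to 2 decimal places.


Dilution factor calculation:
Single dilution = V_total / V_sample = 88.8 / 3.61 ≈ 24.598338
Number of dilutions = 3
Total DF = (88.8 / 3.61)^3 (full precision, rounded at the end) = 14883.92

14883.92


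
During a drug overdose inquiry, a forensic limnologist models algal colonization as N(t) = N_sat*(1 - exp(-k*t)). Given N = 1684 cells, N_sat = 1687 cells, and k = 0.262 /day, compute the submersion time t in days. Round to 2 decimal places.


PMSI from diatom colonization curve:
N / N_sat = 1684 / 1687 = 0.998222
1 - N/N_sat = 0.001778
ln(1 - N/N_sat) = -6.332266
t = -ln(1 - N/N_sat) / k = -(-6.332266) / 0.262 = 24.17 days

24.17


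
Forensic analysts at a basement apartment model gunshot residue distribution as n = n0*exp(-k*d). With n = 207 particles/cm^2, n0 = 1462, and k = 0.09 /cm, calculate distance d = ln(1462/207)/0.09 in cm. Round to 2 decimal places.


GSR distance calculation:
n0/n = 1462 / 207 = 7.062802
ln(n0/n) = 1.954842
d = 1.954842 / 0.09 = 21.72 cm

21.72


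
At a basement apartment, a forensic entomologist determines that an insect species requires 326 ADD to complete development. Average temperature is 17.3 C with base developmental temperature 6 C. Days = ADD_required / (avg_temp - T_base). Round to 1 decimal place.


Insect development time:
Effective temperature = avg_temp - T_base = 17.3 - 6 = 11.3 C
Days = ADD / effective_temp = 326 / 11.3 = 28.8 days

28.8


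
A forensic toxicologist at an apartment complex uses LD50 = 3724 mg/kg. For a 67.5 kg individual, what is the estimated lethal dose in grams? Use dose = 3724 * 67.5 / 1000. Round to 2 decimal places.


Lethal dose calculation:
Lethal dose = LD50 * body_weight / 1000
= 3724 * 67.5 / 1000
= 251370 / 1000
= 251.37 g

251.37
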